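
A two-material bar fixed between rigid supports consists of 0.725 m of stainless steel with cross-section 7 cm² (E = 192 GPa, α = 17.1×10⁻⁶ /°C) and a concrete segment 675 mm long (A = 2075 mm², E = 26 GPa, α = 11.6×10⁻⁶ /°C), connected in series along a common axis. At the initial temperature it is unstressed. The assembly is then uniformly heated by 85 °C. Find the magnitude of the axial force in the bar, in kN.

If the supports were absent, the total length change would be Σ αᵢΔT Lᵢ = 17.1×10⁻⁶×85×725 + 11.6×10⁻⁶×85×675 = 1.719 mm.
Since the ends are fixed, an axial force P builds up, equal in every segment, with P · Σ Lᵢ/(AᵢEᵢ) = δ_free.
Σ Lᵢ/(AᵢEᵢ) = 725/(700×192×10³) + 675/(2075×26×10³) = 1.791×10⁻⁵ mm/N.
Hence P = δ_free / Σ(L/AE) = 1.719/1.791×10⁻⁵ = 96.02 kN (compressive).

P ≈ 96 kN (compressive)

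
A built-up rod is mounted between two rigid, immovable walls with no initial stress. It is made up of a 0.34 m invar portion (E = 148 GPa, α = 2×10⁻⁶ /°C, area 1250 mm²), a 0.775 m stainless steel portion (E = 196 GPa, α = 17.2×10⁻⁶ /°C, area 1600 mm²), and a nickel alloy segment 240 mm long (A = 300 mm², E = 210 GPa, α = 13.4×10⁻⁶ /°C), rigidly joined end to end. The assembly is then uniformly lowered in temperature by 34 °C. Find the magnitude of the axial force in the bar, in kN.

If the supports were absent, the total length change would be Σ αᵢΔT Lᵢ = 2×10⁻⁶×34×340 + 17.2×10⁻⁶×34×775 + 13.4×10⁻⁶×34×240 = 0.5857 mm.
Since the ends are fixed, an axial force P builds up, equal in every segment, with P · Σ Lᵢ/(AᵢEᵢ) = δ_free.
Σ Lᵢ/(AᵢEᵢ) = 340/(1250×148×10³) + 775/(1600×196×10³) + 240/(300×210×10³) = 8.119×10⁻⁶ mm/N.
P = 0.5857 / 8.119×10⁻⁶ = 72140 N = 72.14 kN, tensile.

P ≈ 72.1 kN (tensile)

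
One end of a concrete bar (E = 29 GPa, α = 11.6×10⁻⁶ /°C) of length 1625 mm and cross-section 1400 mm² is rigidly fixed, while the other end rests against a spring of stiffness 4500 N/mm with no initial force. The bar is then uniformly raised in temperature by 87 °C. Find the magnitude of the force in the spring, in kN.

P ≈ 6.25 kN

If the spring were absent the bar would lengthen by αΔT L = 11.6×10⁻⁶ × 87 × 1625 = 1.64 mm.
With a force P in the spring, the elastic change of the bar is PL/(AE) and that of the spring is P/k; compatibility requires their sum to equal δ_free.
P [ L/(AE) + 1/k ] = δ_free → P [ 1625/(1400×29×10³) + 1/(4500) ] = 1.64.
P = 1.64 / 0.0002622 = 6253 N.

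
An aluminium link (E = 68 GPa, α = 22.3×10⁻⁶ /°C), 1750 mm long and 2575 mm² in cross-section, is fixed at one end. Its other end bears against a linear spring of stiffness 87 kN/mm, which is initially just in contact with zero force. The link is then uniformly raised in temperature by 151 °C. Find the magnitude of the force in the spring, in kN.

The unrestrained thermal change is αΔT L = 22.3×10⁻⁶ × 151 × 1750 = 5.893 mm.
With a force P in the spring, the elastic change of the link is PL/(AE) and that of the spring is P/k; compatibility requires their sum to equal δ_free.
So P = δ_free / [L/(AE) + 1/k] = 5.893 / [ 1750/(2575×68×10³) + 1/(87×10³) ].
P = 5.893 / 2.149×10⁻⁵ = 274200 N.

P ≈ 274 kN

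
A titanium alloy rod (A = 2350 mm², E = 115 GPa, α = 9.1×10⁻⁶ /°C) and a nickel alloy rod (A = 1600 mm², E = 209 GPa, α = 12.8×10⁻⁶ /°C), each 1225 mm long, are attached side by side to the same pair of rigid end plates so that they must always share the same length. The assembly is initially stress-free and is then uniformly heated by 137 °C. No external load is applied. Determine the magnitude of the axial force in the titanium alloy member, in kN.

The nickel alloy has the larger α, so on heating it would change length more than the titanium alloy if both were free. The rigid plates force a common final length, so the nickel alloy is put into compression and the titanium alloy into tension, with equal and opposite forces P (no external load).
Setting the final lengths equal and cancelling L: (α₁ − α₂)ΔT = P/(A₁E₁) + P/(A₂E₂).
|α₁ − α₂|·ΔT = 3.7×10⁻⁶ × 137 = 0.0005069.
1/(A₁E₁) + 1/(A₂E₂) = 1/(2350×115×10³) + 1/(1600×209×10³) = 6.691×10⁻⁹ N⁻¹.
So P = 0.0005069 / 6.691×10⁻⁹ = 75.76 kN.

P ≈ 75.8 kN (tensile in the titanium alloy)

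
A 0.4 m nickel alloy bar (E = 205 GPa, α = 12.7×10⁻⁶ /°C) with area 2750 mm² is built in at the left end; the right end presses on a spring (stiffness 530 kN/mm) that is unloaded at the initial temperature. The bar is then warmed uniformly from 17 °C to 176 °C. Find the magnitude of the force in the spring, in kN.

P ≈ 311 kN

If the spring were absent the bar would lengthen by αΔT L = 12.7×10⁻⁶ × 159 × 400 = 0.8077 mm.
Let P be the compressive force at the spring. The bar shortens elastically by PL/(AE) and the spring compresses by P/k; together these equal δ_free.
P [ L/(AE) + 1/k ] = δ_free → P [ 400/(2750×205×10³) + 1/(530×10³) ] = 0.8077.
P = 0.8077 / 2.596×10⁻⁶ = 311100 N.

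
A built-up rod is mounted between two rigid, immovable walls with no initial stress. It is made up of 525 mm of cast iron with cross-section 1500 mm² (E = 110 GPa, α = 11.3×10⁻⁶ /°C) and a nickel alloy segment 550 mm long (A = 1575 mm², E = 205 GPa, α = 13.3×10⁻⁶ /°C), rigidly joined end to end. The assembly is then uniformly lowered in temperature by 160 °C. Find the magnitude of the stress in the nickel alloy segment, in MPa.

If the supports were absent, the total length change would be Σ αᵢΔT Lᵢ = 11.3×10⁻⁶×160×525 + 13.3×10⁻⁶×160×550 = 2.12 mm.
Since the ends are fixed, an axial force P builds up, equal in every segment, with P · Σ Lᵢ/(AᵢEᵢ) = δ_free.
The series flexibility is Σ Lᵢ/(AᵢEᵢ) = 525/(1500×110×10³) + 550/(1575×205×10³) = 4.885×10⁻⁶ mm/N.
Hence P = δ_free / Σ(L/AE) = 2.12/4.885×10⁻⁶ = 433.9 kN (tensile).
σ_{nickel alloy} = P / A = 433900 / 1575 = 275.5 MPa.

σ ≈ 275 MPa (tensile)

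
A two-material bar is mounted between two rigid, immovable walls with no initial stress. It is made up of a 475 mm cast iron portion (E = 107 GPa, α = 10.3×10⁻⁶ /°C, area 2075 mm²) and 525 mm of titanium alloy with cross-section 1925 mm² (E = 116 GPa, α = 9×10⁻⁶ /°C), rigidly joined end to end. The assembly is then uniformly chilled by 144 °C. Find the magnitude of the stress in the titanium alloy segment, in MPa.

With the walls removed the bar would change length by δ_free = Σ αᵢΔT Lᵢ = 10.3×10⁻⁶×144×475 + 9×10⁻⁶×144×525 = 1.385 mm.
The rigid supports impose zero overall length change; the single axial force P common to all segments must satisfy P Σ Lᵢ/(AᵢEᵢ) = δ_free.
Σ Lᵢ/(AᵢEᵢ) = 475/(2075×107×10³) + 525/(1925×116×10³) = 4.49×10⁻⁶ mm/N.
P = 1.385 / 4.49×10⁻⁶ = 308400 N = 308.4 kN, tensile.
σ_{titanium alloy} = P / A = 308400 / 1925 = 160.2 MPa.

σ ≈ 160 MPa (tensile)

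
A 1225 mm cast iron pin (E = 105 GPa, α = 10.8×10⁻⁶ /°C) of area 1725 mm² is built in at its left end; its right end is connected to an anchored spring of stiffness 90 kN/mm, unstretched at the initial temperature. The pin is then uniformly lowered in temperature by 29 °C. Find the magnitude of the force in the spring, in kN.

If the spring were absent the pin would shorten by αΔT L = 10.8×10⁻⁶ × 29 × 1225 = 0.3837 mm.
With a force P in the spring, the elastic change of the pin is PL/(AE) and that of the spring is P/k; compatibility requires their sum to equal δ_free.
P [ L/(AE) + 1/k ] = δ_free → P [ 1225/(1725×105×10³) + 1/(90×10³) ] = 0.3837.
P = 0.3837 / 1.787×10⁻⁵ = 21460 N.

P ≈ 21.5 kN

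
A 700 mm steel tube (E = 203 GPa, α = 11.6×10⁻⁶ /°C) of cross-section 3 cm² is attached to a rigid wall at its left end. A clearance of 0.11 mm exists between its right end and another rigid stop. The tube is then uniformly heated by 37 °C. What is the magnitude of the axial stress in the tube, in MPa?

σ ≈ 55.2 MPa (compressive)

Unrestrained expansion: δ_free = αΔT L = 11.6×10⁻⁶ × 37 × 700 = 0.3004 mm.
This exceeds the 0.11 mm gap, so the wall pushes back. The portion of expansion that must be recovered elastically is δ_free − gap = 0.3004 − 0.11 = 0.1904 mm.
That suppressed elongation corresponds to σ = E·Δ/L = 203×10³ × 0.1904/700 = 55.23 MPa.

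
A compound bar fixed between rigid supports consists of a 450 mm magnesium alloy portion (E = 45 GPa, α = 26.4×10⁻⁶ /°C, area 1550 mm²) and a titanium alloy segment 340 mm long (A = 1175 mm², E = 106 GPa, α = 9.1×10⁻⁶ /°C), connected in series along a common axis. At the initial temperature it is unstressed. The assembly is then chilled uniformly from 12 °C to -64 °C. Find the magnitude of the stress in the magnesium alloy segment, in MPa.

σ ≈ 80 MPa (tensile)

If the supports were absent, the total length change would be Σ αᵢΔT Lᵢ = 26.4×10⁻⁶×76×450 + 9.1×10⁻⁶×76×340 = 1.138 mm.
The walls prevent any net length change, so an axial force P (same in every segment) develops. Compatibility: P · Σ Lᵢ/(AᵢEᵢ) = δ_free.
The series flexibility is Σ Lᵢ/(AᵢEᵢ) = 450/(1550×45×10³) + 340/(1175×106×10³) = 9.181×10⁻⁶ mm/N.
So P = 1.138 / 9.181×10⁻⁶ = 123.9 kN, tensile.
σ_{magnesium alloy} = P / A = 123900 / 1550 = 79.97 MPa.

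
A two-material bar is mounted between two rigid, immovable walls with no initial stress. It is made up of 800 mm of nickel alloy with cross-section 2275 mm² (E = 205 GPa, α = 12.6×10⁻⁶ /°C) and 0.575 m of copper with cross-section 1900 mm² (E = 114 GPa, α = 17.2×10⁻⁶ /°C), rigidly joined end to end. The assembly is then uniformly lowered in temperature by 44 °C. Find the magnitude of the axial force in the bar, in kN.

P ≈ 201 kN (tensile)

With the walls removed the bar would change length by δ_free = Σ αᵢΔT Lᵢ = 12.6×10⁻⁶×44×800 + 17.2×10⁻⁶×44×575 = 0.8787 mm.
The walls prevent any net length change, so an axial force P (same in every segment) develops. Compatibility: P · Σ Lᵢ/(AᵢEᵢ) = δ_free.
Σ Lᵢ/(AᵢEᵢ) = 800/(2275×205×10³) + 575/(1900×114×10³) = 4.37×10⁻⁶ mm/N.
So P = 0.8787 / 4.37×10⁻⁶ = 201.1 kN, tensile.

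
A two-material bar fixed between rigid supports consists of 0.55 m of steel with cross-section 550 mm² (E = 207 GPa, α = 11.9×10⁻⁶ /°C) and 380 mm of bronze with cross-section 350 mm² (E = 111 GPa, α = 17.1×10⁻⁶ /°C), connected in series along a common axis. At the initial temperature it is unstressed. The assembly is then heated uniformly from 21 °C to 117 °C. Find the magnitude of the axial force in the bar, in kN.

P ≈ 85.7 kN (compressive)

If the supports were absent, the total length change would be Σ αᵢΔT Lᵢ = 11.9×10⁻⁶×96×550 + 17.1×10⁻⁶×96×380 = 1.252 mm.
The walls prevent any net length change, so an axial force P (same in every segment) develops. Compatibility: P · Σ Lᵢ/(AᵢEᵢ) = δ_free.
The series flexibility is Σ Lᵢ/(AᵢEᵢ) = 550/(550×207×10³) + 380/(350×111×10³) = 1.461×10⁻⁵ mm/N.
So P = 1.252 / 1.461×10⁻⁵ = 85.69 kN, compressive.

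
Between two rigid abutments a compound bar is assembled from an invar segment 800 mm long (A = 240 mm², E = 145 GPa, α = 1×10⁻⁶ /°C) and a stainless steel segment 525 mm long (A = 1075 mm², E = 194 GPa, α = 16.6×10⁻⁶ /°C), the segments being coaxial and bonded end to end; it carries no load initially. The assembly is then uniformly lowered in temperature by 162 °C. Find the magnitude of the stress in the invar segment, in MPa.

σ ≈ 252 MPa (tensile)

With the walls removed the bar would change length by δ_free = Σ αᵢΔT Lᵢ = 1×10⁻⁶×162×800 + 16.6×10⁻⁶×162×525 = 1.541 mm.
Since the ends are fixed, an axial force P builds up, equal in every segment, with P · Σ Lᵢ/(AᵢEᵢ) = δ_free.
Σ Lᵢ/(AᵢEᵢ) = 800/(240×145×10³) + 525/(1075×194×10³) = 2.551×10⁻⁵ mm/N.
P = 1.541 / 2.551×10⁻⁵ = 60430 N = 60.43 kN, tensile.
σ_{invar} = P / A = 60430 / 240 = 251.8 MPa.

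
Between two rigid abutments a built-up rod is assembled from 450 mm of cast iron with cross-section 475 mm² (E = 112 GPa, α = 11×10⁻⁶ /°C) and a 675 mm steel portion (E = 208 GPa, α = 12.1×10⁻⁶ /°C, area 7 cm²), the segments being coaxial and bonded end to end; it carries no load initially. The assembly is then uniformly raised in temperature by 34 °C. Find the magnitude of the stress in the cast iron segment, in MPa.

Free thermal expansion of the whole bar: Σ αᵢΔT Lᵢ = 11×10⁻⁶×34×450 + 12.1×10⁻⁶×34×675 = 0.446 mm.
Since the ends are fixed, an axial force P builds up, equal in every segment, with P · Σ Lᵢ/(AᵢEᵢ) = δ_free.
The series flexibility is Σ Lᵢ/(AᵢEᵢ) = 450/(475×112×10³) + 675/(700×208×10³) = 1.309×10⁻⁵ mm/N.
Hence P = δ_free / Σ(L/AE) = 0.446/1.309×10⁻⁵ = 34.06 kN (compressive).
σ_{cast iron} = P / A = 34060 / 475 = 71.7 MPa.

σ ≈ 71.7 MPa (compressive)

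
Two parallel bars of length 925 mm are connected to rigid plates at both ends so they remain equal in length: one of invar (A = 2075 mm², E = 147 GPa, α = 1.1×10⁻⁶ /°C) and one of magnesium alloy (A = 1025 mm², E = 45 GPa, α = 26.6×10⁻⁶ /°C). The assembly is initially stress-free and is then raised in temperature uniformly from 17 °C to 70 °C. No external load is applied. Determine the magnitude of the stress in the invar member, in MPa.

σ ≈ 26.1 MPa (tensile)

The magnesium alloy has the larger α, so on heating it would change length more than the invar if both were free. The rigid plates force a common final length, so the magnesium alloy is put into compression and the invar into tension, with equal and opposite forces P (no external load).
Equating the net (thermal + elastic) strains gives |α₁ − α₂|·ΔT = P·[1/(A₁E₁) + 1/(A₂E₂)].
|α₁ − α₂|·ΔT = 25.5×10⁻⁶ × 53 = 0.001352.
1/(A₁E₁) + 1/(A₂E₂) = 1/(2075×147×10³) + 1/(1025×45×10³) = 2.496×10⁻⁸ N⁻¹.
So P = 0.001352 / 2.496×10⁻⁸ = 54.15 kN.
σ_{invar} = P/A₁ = 54150/2075 = 26.1 MPa, tensile.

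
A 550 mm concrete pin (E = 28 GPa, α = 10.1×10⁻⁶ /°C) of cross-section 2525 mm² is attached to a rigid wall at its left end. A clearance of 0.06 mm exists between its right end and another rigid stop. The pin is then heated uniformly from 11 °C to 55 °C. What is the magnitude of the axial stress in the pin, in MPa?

σ ≈ 9.39 MPa (compressive)

Free thermal elongation = αΔT L = 10.1×10⁻⁶ × 44 × 550 = 0.2444 mm.
The gap closes (δ_free > 0.06 mm) and the wall then resists a further 0.2444 − 0.06 = 0.1844 mm of expansion.
So σ = E(δ_free − g)/L = 28×10³ × 0.1844/550 = 9.389 MPa.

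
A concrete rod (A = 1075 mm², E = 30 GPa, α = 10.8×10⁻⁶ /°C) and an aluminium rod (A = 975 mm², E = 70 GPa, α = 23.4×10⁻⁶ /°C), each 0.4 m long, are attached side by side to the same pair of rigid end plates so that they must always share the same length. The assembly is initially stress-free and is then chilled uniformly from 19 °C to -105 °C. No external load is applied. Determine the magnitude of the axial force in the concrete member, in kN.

Both members must finish at the same length. With the larger α, the aluminium tends to over-contract; the plates restrain it, putting the aluminium in tension and the concrete in compression. With no external load the two internal forces are equal and opposite, magnitude P.
Setting the final lengths equal and cancelling L: (α₁ − α₂)ΔT = P/(A₁E₁) + P/(A₂E₂).
|α₁ − α₂|·ΔT = 12.6×10⁻⁶ × 124 = 0.001562.
1/(A₁E₁) + 1/(A₂E₂) = 1/(1075×30×10³) + 1/(975×70×10³) = 4.566×10⁻⁸ N⁻¹.
So P = 0.001562 / 4.566×10⁻⁸ = 34.22 kN.

P ≈ 34.2 kN (compressive in the concrete)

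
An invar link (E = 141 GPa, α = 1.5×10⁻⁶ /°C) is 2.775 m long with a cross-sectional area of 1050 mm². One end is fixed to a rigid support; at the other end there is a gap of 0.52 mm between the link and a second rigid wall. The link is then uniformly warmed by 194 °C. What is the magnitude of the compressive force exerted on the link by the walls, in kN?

Unrestrained expansion: δ_free = αΔT L = 1.5×10⁻⁶ × 194 × 2775 = 0.8075 mm.
After closing the 0.52 mm clearance, 0.8075 − 0.52 = 0.2875 mm of expansion remains to be suppressed by the wall.
Compatibility: PL/(AE) = 0.2875 mm, so σ = P/A = E × (0.2875/2775) = 14.61 MPa.
Force on the wall = σA = 14.61 × 1050 mm² = 15.34 kN.

P ≈ 15.3 kN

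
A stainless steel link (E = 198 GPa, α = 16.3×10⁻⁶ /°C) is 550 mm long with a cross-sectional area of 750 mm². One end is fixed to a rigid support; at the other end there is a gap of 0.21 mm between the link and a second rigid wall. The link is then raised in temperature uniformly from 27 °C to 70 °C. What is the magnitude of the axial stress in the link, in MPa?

σ ≈ 63.2 MPa (compressive)

If the wall were absent the link would grow by αΔT L = 16.3×10⁻⁶ × 43 × 550 = 0.3855 mm.
This exceeds the 0.21 mm gap, so the wall pushes back. The portion of expansion that must be recovered elastically is δ_free − gap = 0.3855 − 0.21 = 0.1755 mm.
So σ = E(δ_free − g)/L = 198×10³ × 0.1755/550 = 63.18 MPa.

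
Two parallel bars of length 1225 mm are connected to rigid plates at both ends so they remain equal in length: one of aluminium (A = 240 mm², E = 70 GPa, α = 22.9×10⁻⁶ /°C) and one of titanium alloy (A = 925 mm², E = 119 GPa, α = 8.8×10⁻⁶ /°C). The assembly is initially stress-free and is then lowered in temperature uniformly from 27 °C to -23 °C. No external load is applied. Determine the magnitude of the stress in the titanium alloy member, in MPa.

Equilibrium of a rigid end plate with no external load gives equal and opposite internal forces ±P in the two members. Since α_{aluminium} > α_{titanium alloy}, cooling drives the aluminium into tension and the titanium alloy into compression.
Equating the net (thermal + elastic) strains gives |α₁ − α₂|·ΔT = P·[1/(A₁E₁) + 1/(A₂E₂)].
|α₁ − α₂|·ΔT = 14.1×10⁻⁶ × 50 = 0.000705.
1/(A₁E₁) + 1/(A₂E₂) = 1/(240×70×10³) + 1/(925×119×10³) = 6.861×10⁻⁸ N⁻¹.
P = 0.000705 / 6.861×10⁻⁸ = 10280 N = 10.28 kN.
σ_{titanium alloy} = P/A₂ = 10280/925 = 11.11 MPa, compressive.

σ ≈ 11.1 MPa (compressive)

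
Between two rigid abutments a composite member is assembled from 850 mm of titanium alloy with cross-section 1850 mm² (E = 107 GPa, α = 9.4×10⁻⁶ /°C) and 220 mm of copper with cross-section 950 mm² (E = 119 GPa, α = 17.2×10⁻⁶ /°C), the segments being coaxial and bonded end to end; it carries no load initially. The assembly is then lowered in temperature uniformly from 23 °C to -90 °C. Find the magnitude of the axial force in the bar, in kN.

If the supports were absent, the total length change would be Σ αᵢΔT Lᵢ = 9.4×10⁻⁶×113×850 + 17.2×10⁻⁶×113×220 = 1.33 mm.
The rigid supports impose zero overall length change; the single axial force P common to all segments must satisfy P Σ Lᵢ/(AᵢEᵢ) = δ_free.
Σ Lᵢ/(AᵢEᵢ) = 850/(1850×107×10³) + 220/(950×119×10³) = 6.24×10⁻⁶ mm/N.
So P = 1.33 / 6.24×10⁻⁶ = 213.2 kN, tensile.

P ≈ 213 kN (tensile)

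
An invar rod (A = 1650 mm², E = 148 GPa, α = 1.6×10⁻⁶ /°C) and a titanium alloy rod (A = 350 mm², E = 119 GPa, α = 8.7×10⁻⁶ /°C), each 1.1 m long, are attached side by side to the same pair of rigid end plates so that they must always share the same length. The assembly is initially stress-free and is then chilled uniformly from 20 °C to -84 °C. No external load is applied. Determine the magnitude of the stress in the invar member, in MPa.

Both members must finish at the same length. With the larger α, the titanium alloy tends to over-contract; the plates restrain it, putting the titanium alloy in tension and the invar in compression. With no external load the two internal forces are equal and opposite, magnitude P.
Equating the net (thermal + elastic) strains gives |α₁ − α₂|·ΔT = P·[1/(A₁E₁) + 1/(A₂E₂)].
|α₁ − α₂|·ΔT = 7.1×10⁻⁶ × 104 = 0.0007384.
1/(A₁E₁) + 1/(A₂E₂) = 1/(1650×148×10³) + 1/(350×119×10³) = 2.81×10⁻⁸ N⁻¹.
So P = 0.0007384 / 2.81×10⁻⁸ = 26.27 kN.
σ_{invar} = P/A₁ = 26270/1650 = 15.92 MPa, compressive.

σ ≈ 15.9 MPa (compressive)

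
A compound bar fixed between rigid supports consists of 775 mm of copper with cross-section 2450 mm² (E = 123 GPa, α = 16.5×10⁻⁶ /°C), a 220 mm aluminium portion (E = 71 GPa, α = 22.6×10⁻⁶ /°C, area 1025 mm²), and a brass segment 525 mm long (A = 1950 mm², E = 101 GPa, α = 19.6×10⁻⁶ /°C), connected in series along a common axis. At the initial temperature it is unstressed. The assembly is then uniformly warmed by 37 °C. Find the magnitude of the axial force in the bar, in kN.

With the walls removed the bar would change length by δ_free = Σ αᵢΔT Lᵢ = 16.5×10⁻⁶×37×775 + 22.6×10⁻⁶×37×220 + 19.6×10⁻⁶×37×525 = 1.038 mm.
The rigid supports impose zero overall length change; the single axial force P common to all segments must satisfy P Σ Lᵢ/(AᵢEᵢ) = δ_free.
The series flexibility is Σ Lᵢ/(AᵢEᵢ) = 775/(2450×123×10³) + 220/(1025×71×10³) + 525/(1950×101×10³) = 8.26×10⁻⁶ mm/N.
So P = 1.038 / 8.26×10⁻⁶ = 125.6 kN, compressive.

P ≈ 126 kN (compressive)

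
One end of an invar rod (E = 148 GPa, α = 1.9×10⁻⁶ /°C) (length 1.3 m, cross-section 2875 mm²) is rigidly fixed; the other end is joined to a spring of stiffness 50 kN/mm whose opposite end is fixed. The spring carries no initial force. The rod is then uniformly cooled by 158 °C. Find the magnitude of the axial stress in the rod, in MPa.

Free thermal contraction: δ_free = αΔT L = 1.9×10⁻⁶ × 158 × 1300 = 0.3903 mm.
Let P be the tensile force in the spring. The rod extends elastically by PL/(AE) and the spring stretches by P/k; together these equal δ_free.
P [ L/(AE) + 1/k ] = δ_free → P [ 1300/(2875×148×10³) + 1/(50×10³) ] = 0.3903.
P = 0.3903 / 2.306×10⁻⁵ = 16930 N.
σ = P/A = 16930/2875 = 5.888 MPa.

σ ≈ 5.89 MPa (tensile)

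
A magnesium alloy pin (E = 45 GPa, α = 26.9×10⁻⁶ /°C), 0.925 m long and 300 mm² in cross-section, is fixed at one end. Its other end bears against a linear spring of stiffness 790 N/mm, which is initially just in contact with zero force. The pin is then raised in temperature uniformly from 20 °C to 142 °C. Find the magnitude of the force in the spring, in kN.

Free thermal expansion: δ_free = αΔT L = 26.9×10⁻⁶ × 122 × 925 = 3.036 mm.
Let P be the compressive force at the spring. The pin shortens elastically by PL/(AE) and the spring compresses by P/k; together these equal δ_free.
P [ L/(AE) + 1/k ] = δ_free → P [ 925/(300×45×10³) + 1/(790) ] = 3.036.
P = 3.036 / 0.001334 = 2275 N.

P ≈ 2.28 kN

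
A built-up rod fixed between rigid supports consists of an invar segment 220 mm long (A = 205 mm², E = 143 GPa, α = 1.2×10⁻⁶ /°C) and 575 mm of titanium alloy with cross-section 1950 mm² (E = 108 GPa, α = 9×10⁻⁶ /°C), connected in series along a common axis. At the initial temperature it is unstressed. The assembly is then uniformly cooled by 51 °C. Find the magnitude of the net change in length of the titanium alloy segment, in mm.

Free thermal contraction of the whole bar: Σ αᵢΔT Lᵢ = 1.2×10⁻⁶×51×220 + 9×10⁻⁶×51×575 = 0.2774 mm.
The rigid supports impose zero overall length change; the single axial force P common to all segments must satisfy P Σ Lᵢ/(AᵢEᵢ) = δ_free.
Σ Lᵢ/(AᵢEᵢ) = 220/(205×143×10³) + 575/(1950×108×10³) = 1.023×10⁻⁵ mm/N.
So P = 0.2774 / 1.023×10⁻⁵ = 27.1 kN, tensile.
For the titanium alloy segment, free thermal change = 9×10⁻⁶×51×575 = 0.2639 mm and elastic change from P = 27100×575/(1950×108×10³) = 0.074 mm; these oppose, so the net change is 0.19 mm (segment shortens).

|ΔL| ≈ 0.19 mm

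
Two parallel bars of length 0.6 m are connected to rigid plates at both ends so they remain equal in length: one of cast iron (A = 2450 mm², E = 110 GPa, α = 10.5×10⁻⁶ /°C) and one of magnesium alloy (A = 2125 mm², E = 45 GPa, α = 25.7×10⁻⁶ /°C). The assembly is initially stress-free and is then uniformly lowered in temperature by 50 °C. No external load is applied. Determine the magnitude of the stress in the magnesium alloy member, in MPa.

The magnesium alloy has the larger α, so on cooling it would change length more than the cast iron if both were free. The rigid plates force a common final length, so the magnesium alloy is put into tension and the cast iron into compression, with equal and opposite forces P (no external load).
Equating the net (thermal + elastic) strains gives |α₁ − α₂|·ΔT = P·[1/(A₁E₁) + 1/(A₂E₂)].
|α₁ − α₂|·ΔT = 15.2×10⁻⁶ × 50 = 0.00076.
1/(A₁E₁) + 1/(A₂E₂) = 1/(2450×110×10³) + 1/(2125×45×10³) = 1.417×10⁻⁸ N⁻¹.
P = 0.00076 / 1.417×10⁻⁸ = 53640 N = 53.64 kN.
σ_{magnesium alloy} = P/A₂ = 53640/2125 = 25.24 MPa, tensile.

σ ≈ 25.2 MPa (tensile)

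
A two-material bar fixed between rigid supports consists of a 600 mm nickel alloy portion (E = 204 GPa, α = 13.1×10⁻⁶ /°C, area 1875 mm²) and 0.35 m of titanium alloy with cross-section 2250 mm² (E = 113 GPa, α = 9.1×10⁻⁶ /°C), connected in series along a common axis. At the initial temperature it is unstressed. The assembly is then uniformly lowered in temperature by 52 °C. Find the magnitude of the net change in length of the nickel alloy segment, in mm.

Free thermal contraction of the whole bar: Σ αᵢΔT Lᵢ = 13.1×10⁻⁶×52×600 + 9.1×10⁻⁶×52×350 = 0.5743 mm.
The rigid supports impose zero overall length change; the single axial force P common to all segments must satisfy P Σ Lᵢ/(AᵢEᵢ) = δ_free.
The series flexibility is Σ Lᵢ/(AᵢEᵢ) = 600/(1875×204×10³) + 350/(2250×113×10³) = 2.945×10⁻⁶ mm/N.
P = 0.5743 / 2.945×10⁻⁶ = 195000 N = 195 kN, tensile.
For the nickel alloy segment, free thermal change = 13.1×10⁻⁶×52×600 = 0.4087 mm and elastic change from P = 195000×600/(1875×204×10³) = 0.3059 mm; these oppose, so the net change is 0.103 mm (segment shortens).

|ΔL| ≈ 0.103 mm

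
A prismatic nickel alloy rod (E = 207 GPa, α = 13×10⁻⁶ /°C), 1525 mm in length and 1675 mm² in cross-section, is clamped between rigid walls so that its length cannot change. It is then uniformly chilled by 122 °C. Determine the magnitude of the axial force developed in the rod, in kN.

P ≈ 550 kN (tensile)

The ends cannot move, so σ = EαΔT = 207×10³ × 13×10⁻⁶ × 122 = 328.3 MPa.
P = AEαΔT = 1675 × 207×10³ × 13×10⁻⁶ × 122 = 549.9 kN (tensile).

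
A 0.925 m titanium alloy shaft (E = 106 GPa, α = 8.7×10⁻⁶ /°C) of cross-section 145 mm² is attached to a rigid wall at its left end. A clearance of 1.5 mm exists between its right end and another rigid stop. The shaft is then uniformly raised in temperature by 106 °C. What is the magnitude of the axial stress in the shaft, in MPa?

If the wall were absent the shaft would grow by αΔT L = 8.7×10⁻⁶ × 106 × 925 = 0.853 mm.
Since δ_free = 0.853 mm is less than the 1.5 mm gap, the shaft never touches the wall. No axial force develops.

σ ≈ 0 MPa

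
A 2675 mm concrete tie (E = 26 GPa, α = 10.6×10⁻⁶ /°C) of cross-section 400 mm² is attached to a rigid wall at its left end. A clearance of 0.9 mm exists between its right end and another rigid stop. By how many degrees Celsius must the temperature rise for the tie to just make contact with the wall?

ΔT ≈ 31.7 °C

Contact occurs when the free expansion equals the gap: αΔT L = 0.9 mm.
ΔT = 0.9 / (10.6×10⁻⁶ × 2675) = 31.74 °C.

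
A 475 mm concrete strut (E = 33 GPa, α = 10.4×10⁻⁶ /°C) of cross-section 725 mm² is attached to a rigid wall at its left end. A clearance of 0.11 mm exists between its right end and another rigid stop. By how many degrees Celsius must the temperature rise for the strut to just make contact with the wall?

ΔT ≈ 22.3 °C

Contact occurs when the free expansion equals the gap: αΔT L = 0.11 mm.
So ΔT = g/(αL) = 0.11/(10.4×10⁻⁶ × 475) = 22.27 °C.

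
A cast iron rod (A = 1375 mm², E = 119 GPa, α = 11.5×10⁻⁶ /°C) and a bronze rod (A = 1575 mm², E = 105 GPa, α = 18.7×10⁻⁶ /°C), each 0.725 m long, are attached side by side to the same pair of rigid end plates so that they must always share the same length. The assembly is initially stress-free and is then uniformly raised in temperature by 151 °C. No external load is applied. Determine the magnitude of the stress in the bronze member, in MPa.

Equilibrium of a rigid end plate with no external load gives equal and opposite internal forces ±P in the two members. Since α_{bronze} > α_{cast iron}, heating drives the bronze into compression and the cast iron into tension.
Compatibility of the two members (thermal + elastic change equal): (α₁ − α₂)ΔT = P·[1/(A₁E₁) + 1/(A₂E₂)].
|α₁ − α₂|·ΔT = 7.2×10⁻⁶ × 151 = 0.001087.
1/(A₁E₁) + 1/(A₂E₂) = 1/(1375×119×10³) + 1/(1575×105×10³) = 1.216×10⁻⁸ N⁻¹.
P = 0.001087 / 1.216×10⁻⁸ = 89420 N = 89.42 kN.
σ_{bronze} = P/A₂ = 89420/1575 = 56.77 MPa, compressive.

σ ≈ 56.8 MPa (compressive)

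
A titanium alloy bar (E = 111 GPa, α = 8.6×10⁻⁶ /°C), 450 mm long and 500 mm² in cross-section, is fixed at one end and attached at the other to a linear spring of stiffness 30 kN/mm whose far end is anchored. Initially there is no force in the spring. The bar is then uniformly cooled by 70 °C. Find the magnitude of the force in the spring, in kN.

P ≈ 6.54 kN

If the spring were absent the bar would shorten by αΔT L = 8.6×10⁻⁶ × 70 × 450 = 0.2709 mm.
Let P be the tensile force in the spring. The bar extends elastically by PL/(AE) and the spring stretches by P/k; together these equal δ_free.
So P = δ_free / [L/(AE) + 1/k] = 0.2709 / [ 450/(500×111×10³) + 1/(30×10³) ].
P = 0.2709 / 4.144×10⁻⁵ = 6537 N.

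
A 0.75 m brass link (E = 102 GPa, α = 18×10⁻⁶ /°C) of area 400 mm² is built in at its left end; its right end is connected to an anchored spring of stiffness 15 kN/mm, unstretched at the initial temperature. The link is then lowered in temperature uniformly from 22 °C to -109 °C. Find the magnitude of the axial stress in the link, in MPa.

Free thermal contraction: δ_free = αΔT L = 18×10⁻⁶ × 131 × 750 = 1.768 mm.
With a force P in the spring, the elastic change of the link is PL/(AE) and that of the spring is P/k; compatibility requires their sum to equal δ_free.
P [ L/(AE) + 1/k ] = δ_free → P [ 750/(400×102×10³) + 1/(15×10³) ] = 1.768.
P = 1.768 / 8.505×10⁻⁵ = 20790 N.
σ = P/A = 20790/400 = 51.98 MPa.

σ ≈ 52 MPa (tensile)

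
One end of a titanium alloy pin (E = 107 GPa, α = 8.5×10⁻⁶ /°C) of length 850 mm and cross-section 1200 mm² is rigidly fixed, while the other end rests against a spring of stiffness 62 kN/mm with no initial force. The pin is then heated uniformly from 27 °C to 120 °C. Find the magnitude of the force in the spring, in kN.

The unrestrained thermal change is αΔT L = 8.5×10⁻⁶ × 93 × 850 = 0.6719 mm.
Let P be the compressive force at the spring. The pin shortens elastically by PL/(AE) and the spring compresses by P/k; together these equal δ_free.
P [ L/(AE) + 1/k ] = δ_free → P [ 850/(1200×107×10³) + 1/(62×10³) ] = 0.6719.
P = 0.6719 / 2.275×10⁻⁵ = 29540 N.

P ≈ 29.5 kN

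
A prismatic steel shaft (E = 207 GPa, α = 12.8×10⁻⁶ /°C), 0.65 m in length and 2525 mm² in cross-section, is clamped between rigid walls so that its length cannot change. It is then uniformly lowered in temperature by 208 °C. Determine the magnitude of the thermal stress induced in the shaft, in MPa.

The supports are rigid, so the total axial strain is zero. The restrained thermal strain is ε = αΔT = 12.8×10⁻⁶ × 208 = 2662.4×10⁻⁶.
σ = EαΔT = 207×10³ × 12.8×10⁻⁶ × 208 = 551.1 MPa (tensile; the shaft is trying to contract).

σ ≈ 551 MPa (tensile)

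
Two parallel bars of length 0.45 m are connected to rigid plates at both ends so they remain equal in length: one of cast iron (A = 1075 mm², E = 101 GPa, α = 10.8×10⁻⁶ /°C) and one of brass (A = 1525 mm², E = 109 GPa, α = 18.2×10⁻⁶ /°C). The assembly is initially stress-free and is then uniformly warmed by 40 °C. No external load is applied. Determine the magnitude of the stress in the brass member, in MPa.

σ ≈ 12.7 MPa (compressive)

Both members must finish at the same length. With the larger α, the brass tends to over-expand; the plates restrain it, putting the brass in compression and the cast iron in tension. With no external load the two internal forces are equal and opposite, magnitude P.
Setting the final lengths equal and cancelling L: (α₁ − α₂)ΔT = P/(A₁E₁) + P/(A₂E₂).
|α₁ − α₂|·ΔT = 7.4×10⁻⁶ × 40 = 0.000296.
1/(A₁E₁) + 1/(A₂E₂) = 1/(1075×101×10³) + 1/(1525×109×10³) = 1.523×10⁻⁸ N⁻¹.
So P = 0.000296 / 1.523×10⁻⁸ = 19.44 kN.
σ_{brass} = P/A₂ = 19440/1525 = 12.75 MPa, compressive.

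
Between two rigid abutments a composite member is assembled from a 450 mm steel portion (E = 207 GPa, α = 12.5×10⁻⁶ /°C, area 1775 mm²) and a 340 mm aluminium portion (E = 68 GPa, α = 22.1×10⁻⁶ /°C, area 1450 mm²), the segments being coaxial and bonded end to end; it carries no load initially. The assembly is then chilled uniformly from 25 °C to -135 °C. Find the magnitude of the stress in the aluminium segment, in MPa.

σ ≈ 310 MPa (tensile)

Free thermal contraction of the whole bar: Σ αᵢΔT Lᵢ = 12.5×10⁻⁶×160×450 + 22.1×10⁻⁶×160×340 = 2.102 mm.
Since the ends are fixed, an axial force P builds up, equal in every segment, with P · Σ Lᵢ/(AᵢEᵢ) = δ_free.
The series flexibility is Σ Lᵢ/(AᵢEᵢ) = 450/(1775×207×10³) + 340/(1450×68×10³) = 4.673×10⁻⁶ mm/N.
So P = 2.102 / 4.673×10⁻⁶ = 449.9 kN, tensile.
σ_{aluminium} = P / A = 449900 / 1450 = 310.3 MPa.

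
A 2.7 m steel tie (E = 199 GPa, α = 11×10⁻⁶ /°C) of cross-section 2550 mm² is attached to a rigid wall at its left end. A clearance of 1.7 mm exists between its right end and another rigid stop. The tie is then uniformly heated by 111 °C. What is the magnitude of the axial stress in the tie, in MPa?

σ ≈ 118 MPa (compressive)

Unrestrained expansion: δ_free = αΔT L = 11×10⁻⁶ × 111 × 2700 = 3.297 mm.
This exceeds the 1.7 mm gap, so the wall pushes back. The portion of expansion that must be recovered elastically is δ_free − gap = 3.297 − 1.7 = 1.597 mm.
Compatibility: PL/(AE) = 1.597 mm, so σ = P/A = E × (1.597/2700) = 117.7 MPa.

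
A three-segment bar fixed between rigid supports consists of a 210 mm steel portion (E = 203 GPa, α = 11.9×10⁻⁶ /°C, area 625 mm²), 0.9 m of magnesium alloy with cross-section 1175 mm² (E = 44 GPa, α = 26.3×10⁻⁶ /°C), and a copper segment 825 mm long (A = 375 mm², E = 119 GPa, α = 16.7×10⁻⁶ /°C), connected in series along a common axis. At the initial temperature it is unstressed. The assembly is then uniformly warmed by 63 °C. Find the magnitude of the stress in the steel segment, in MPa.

σ ≈ 107 MPa (compressive)

Free thermal expansion of the whole bar: Σ αᵢΔT Lᵢ = 11.9×10⁻⁶×63×210 + 26.3×10⁻⁶×63×900 + 16.7×10⁻⁶×63×825 = 2.517 mm.
The walls prevent any net length change, so an axial force P (same in every segment) develops. Compatibility: P · Σ Lᵢ/(AᵢEᵢ) = δ_free.
Σ Lᵢ/(AᵢEᵢ) = 210/(625×203×10³) + 900/(1175×44×10³) + 825/(375×119×10³) = 3.755×10⁻⁵ mm/N.
P = 2.517 / 3.755×10⁻⁵ = 67020 N = 67.02 kN, compressive.
σ_{steel} = P / A = 67020 / 625 = 107.2 MPa.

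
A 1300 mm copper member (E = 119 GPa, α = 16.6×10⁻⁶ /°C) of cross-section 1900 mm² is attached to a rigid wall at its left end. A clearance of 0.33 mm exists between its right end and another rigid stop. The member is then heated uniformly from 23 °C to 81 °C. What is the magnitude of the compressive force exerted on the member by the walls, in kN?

Free thermal elongation = αΔT L = 16.6×10⁻⁶ × 58 × 1300 = 1.252 mm.
This exceeds the 0.33 mm gap, so the wall pushes back. The portion of expansion that must be recovered elastically is δ_free − gap = 1.252 − 0.33 = 0.9216 mm.
Compatibility: PL/(AE) = 0.9216 mm, so σ = P/A = E × (0.9216/1300) = 84.37 MPa.
Force on the wall = σA = 84.37 × 1900 mm² = 160.3 kN.

P ≈ 160 kN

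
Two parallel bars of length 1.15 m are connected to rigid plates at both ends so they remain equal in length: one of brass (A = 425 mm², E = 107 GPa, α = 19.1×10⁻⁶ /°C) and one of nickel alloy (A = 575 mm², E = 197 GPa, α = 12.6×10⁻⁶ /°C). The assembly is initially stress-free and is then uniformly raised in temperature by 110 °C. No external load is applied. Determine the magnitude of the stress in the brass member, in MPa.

Equilibrium of a rigid end plate with no external load gives equal and opposite internal forces ±P in the two members. Since α_{brass} > α_{nickel alloy}, heating drives the brass into compression and the nickel alloy into tension.
Equating the net (thermal + elastic) strains gives |α₁ − α₂|·ΔT = P·[1/(A₁E₁) + 1/(A₂E₂)].
|α₁ − α₂|·ΔT = 6.5×10⁻⁶ × 110 = 0.000715.
1/(A₁E₁) + 1/(A₂E₂) = 1/(425×107×10³) + 1/(575×197×10³) = 3.082×10⁻⁸ N⁻¹.
P = 0.000715 / 3.082×10⁻⁸ = 23200 N = 23.2 kN.
σ_{brass} = P/A₁ = 23200/425 = 54.59 MPa, compressive.

σ ≈ 54.6 MPa (compressive)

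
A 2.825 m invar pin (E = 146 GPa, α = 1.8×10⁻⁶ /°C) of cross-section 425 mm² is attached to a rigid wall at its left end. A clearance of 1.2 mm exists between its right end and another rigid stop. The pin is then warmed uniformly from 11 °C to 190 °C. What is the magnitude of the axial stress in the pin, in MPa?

σ ≈ 0 MPa

If the wall were absent the pin would grow by αΔT L = 1.8×10⁻⁶ × 179 × 2825 = 0.9102 mm.
Since δ_free = 0.91 mm is less than the 1.2 mm gap, the pin never touches the wall. No axial force develops.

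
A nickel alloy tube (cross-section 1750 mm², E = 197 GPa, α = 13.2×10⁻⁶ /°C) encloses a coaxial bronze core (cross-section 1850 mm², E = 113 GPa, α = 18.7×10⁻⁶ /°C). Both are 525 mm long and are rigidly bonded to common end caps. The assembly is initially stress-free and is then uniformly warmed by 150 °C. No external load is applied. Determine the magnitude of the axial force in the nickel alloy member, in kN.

P ≈ 107 kN (tensile in the nickel alloy)

Both members must finish at the same length. With the larger α, the bronze tends to over-expand; the plates restrain it, putting the bronze in compression and the nickel alloy in tension. With no external load the two internal forces are equal and opposite, magnitude P.
Equating the net (thermal + elastic) strains gives |α₁ − α₂|·ΔT = P·[1/(A₁E₁) + 1/(A₂E₂)].
|α₁ − α₂|·ΔT = 5.5×10⁻⁶ × 150 = 0.000825.
1/(A₁E₁) + 1/(A₂E₂) = 1/(1750×197×10³) + 1/(1850×113×10³) = 7.684×10⁻⁹ N⁻¹.
So P = 0.000825 / 7.684×10⁻⁹ = 107.4 kN.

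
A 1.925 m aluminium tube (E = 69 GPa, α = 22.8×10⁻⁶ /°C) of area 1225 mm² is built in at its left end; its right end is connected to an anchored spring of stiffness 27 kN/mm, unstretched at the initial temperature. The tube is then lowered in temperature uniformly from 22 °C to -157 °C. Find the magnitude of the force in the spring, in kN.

Free thermal contraction: δ_free = αΔT L = 22.8×10⁻⁶ × 179 × 1925 = 7.856 mm.
With a force P in the spring, the elastic change of the tube is PL/(AE) and that of the spring is P/k; compatibility requires their sum to equal δ_free.
P [ L/(AE) + 1/k ] = δ_free → P [ 1925/(1225×69×10³) + 1/(27×10³) ] = 7.856.
P = 7.856 / 5.981×10⁻⁵ = 131400 N.

P ≈ 131 kN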